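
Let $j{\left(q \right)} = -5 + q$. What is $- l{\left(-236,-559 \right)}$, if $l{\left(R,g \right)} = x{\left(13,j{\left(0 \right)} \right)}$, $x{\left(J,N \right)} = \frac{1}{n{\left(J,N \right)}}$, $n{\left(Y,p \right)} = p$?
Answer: $\frac{1}{5} \approx 0.2$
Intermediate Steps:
$x{\left(J,N \right)} = \frac{1}{N}$
$l{\left(R,g \right)} = - \frac{1}{5}$ ($l{\left(R,g \right)} = \frac{1}{-5 + 0} = \frac{1}{-5} = - \frac{1}{5}$)
$- l{\left(-236,-559 \right)} = \left(-1\right) \left(- \frac{1}{5}\right) = \frac{1}{5}$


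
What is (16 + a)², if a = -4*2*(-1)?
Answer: 576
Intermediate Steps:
a = 8 (a = -8*(-1) = 8)
(16 + a)² = (16 + 8)² = 24² = 576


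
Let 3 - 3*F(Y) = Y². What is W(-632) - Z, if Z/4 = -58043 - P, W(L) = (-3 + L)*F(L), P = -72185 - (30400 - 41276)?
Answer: 253593143/3 ≈ 8.4531e+7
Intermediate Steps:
F(Y) = 1 - Y²/3
P = -61309 (P = -72185 - 1*(-10876) = -72185 + 10876 = -61309)
W(L) = (1 - L²/3)*(-3 + L) (W(L) = (-3 + L)*(1 - L²/3) = (1 - L²/3)*(-3 + L))
Z = 13064 (Z = 4*(-58043 - 1*(-61309)) = 4*(-58043 + 61309) = 4*3266 = 13064)
W(-632) - Z = -(-3 - 632)*(-3 + (-632)²)/3 - 1*13064 = -⅓*(-635)*(-3 + 399424) - 13064 = -⅓*(-635)*399421 - 13064 = 253632335/3 - 13064 = 253593143/3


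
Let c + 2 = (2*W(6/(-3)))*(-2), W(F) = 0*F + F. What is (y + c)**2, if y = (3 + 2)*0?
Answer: 36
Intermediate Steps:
W(F) = F (W(F) = 0 + F = F)
c = 6 (c = -2 + (2*(6/(-3)))*(-2) = -2 + (2*(6*(-1/3)))*(-2) = -2 + (2*(-2))*(-2) = -2 - 4*(-2) = -2 + 8 = 6)
y = 0 (y = 5*0 = 0)
(y + c)**2 = (0 + 6)**2 = 6**2 = 36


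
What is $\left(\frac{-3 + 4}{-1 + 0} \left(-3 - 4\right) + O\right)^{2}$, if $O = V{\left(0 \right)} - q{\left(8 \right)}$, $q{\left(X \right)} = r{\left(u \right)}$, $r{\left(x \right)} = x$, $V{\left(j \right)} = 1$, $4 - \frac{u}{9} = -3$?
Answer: $3025$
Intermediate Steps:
$u = 63$ ($u = 36 - -27 = 36 + 27 = 63$)
$q{\left(X \right)} = 63$
$O = -62$ ($O = 1 - 63 = -62$)
$\left(\frac{-3 + 4}{-1 + 0} \left(-3 - 4\right) + O\right)^{2} = \left(\frac{-3 + 4}{-1 + 0} \left(-3 - 4\right) - 62\right)^{2} = \left(1 \frac{1}{-1} \left(-7\right) - 62\right)^{2} = \left(1 \left(-1\right) \left(-7\right) - 62\right)^{2} = \left(\left(-1\right) \left(-7\right) - 62\right)^{2} = \left(7 - 62\right)^{2} = \left(-55\right)^{2} = 3025$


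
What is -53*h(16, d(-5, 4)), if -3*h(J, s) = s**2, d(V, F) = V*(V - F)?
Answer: 35775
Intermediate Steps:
h(J, s) = -s**2/3
-53*h(16, d(-5, 4)) = -(-53)*(-5*(-5 - 1*4))**2/3 = -(-53)*(-5*(-5 - 4))**2/3 = -(-53)*(-5*(-9))**2/3 = -(-53)*45**2/3 = -(-53)*2025/3 = -53*(-675) = 35775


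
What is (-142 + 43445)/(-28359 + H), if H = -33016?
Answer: -43303/61375 ≈ -0.70555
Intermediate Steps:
(-142 + 43445)/(-28359 + H) = (-142 + 43445)/(-28359 - 33016) = 43303/(-61375) = 43303*(-1/61375) = -43303/61375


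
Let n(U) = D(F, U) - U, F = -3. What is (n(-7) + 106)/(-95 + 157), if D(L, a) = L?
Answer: 55/31 ≈ 1.7742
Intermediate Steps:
n(U) = -3 - U
(n(-7) + 106)/(-95 + 157) = ((-3 - 1*(-7)) + 106)/(-95 + 157) = ((-3 + 7) + 106)/62 = (4 + 106)*(1/62) = 110*(1/62) = 55/31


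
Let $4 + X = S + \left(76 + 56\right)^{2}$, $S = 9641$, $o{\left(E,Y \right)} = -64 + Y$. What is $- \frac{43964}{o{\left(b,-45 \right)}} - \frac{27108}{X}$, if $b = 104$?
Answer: $\frac{1186755032}{2949649} \approx 402.34$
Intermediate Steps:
$X = 27061$ ($X = -4 + \left(9641 + \left(76 + 56\right)^{2}\right) = -4 + \left(9641 + 132^{2}\right) = -4 + \left(9641 + 17424\right) = -4 + 27065 = 27061$)
$- \frac{43964}{o{\left(b,-45 \right)}} - \frac{27108}{X} = - \frac{43964}{-64 - 45} - \frac{27108}{27061} = - \frac{43964}{-109} - \frac{27108}{27061} = \left(-43964\right) \left(- \frac{1}{109}\right) - \frac{27108}{27061} = \frac{43964}{109} - \frac{27108}{27061} = \frac{1186755032}{2949649}$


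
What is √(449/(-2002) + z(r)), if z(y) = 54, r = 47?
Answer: √215533318/2002 ≈ 7.3332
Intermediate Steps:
√(449/(-2002) + z(r)) = √(449/(-2002) + 54) = √(449*(-1/2002) + 54) = √(-449/2002 + 54) = √(107659/2002) = √215533318/2002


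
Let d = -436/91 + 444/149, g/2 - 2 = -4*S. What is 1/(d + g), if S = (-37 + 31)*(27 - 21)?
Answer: 13559/3934668 ≈ 0.0034460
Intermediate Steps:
S = -36 (S = -6*6 = -36)
g = 292 (g = 4 + 2*(-4*(-36)) = 4 + 2*144 = 4 + 288 = 292)
d = -24560/13559 (d = -436*1/91 + 444*(1/149) = -436/91 + 444/149 = -24560/13559 ≈ -1.8113)
1/(d + g) = 1/(-24560/13559 + 292) = 1/(3934668/13559) = 13559/3934668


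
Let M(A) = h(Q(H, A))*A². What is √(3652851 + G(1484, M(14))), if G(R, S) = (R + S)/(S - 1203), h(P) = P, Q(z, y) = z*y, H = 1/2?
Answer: 5*√24693387/13 ≈ 1911.2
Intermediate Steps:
H = ½ ≈ 0.50000
Q(z, y) = y*z
M(A) = A³/2 (M(A) = (A*(½))*A² = (A/2)*A² = A³/2)
G(R, S) = (R + S)/(-1203 + S)
√(3652851 + G(1484, M(14))) = √(3652851 + (1484 + (½)*14³)/(-1203 + (½)*14³)) = √(3652851 + (1484 + (½)*2744)/(-1203 + (½)*2744)) = √(3652851 + (1484 + 1372)/(-1203 + 1372)) = √(3652851 + 2856/169) = √(617334675/169) = 5*√24693387/13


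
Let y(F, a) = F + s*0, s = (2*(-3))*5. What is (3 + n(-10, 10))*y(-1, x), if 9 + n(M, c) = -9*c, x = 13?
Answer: 96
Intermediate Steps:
n(M, c) = -9 - 9*c
s = -30 (s = -6*5 = -30)
y(F, a) = F (y(F, a) = F - 30*0 = F + 0 = F)
(3 + n(-10, 10))*y(-1, x) = (3 + (-9 - 9*10))*(-1) = (3 + (-9 - 90))*(-1) = (3 - 99)*(-1) = -96*(-1) = 96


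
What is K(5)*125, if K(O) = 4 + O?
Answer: 1125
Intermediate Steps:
K(5)*125 = (4 + 5)*125 = 9*125 = 1125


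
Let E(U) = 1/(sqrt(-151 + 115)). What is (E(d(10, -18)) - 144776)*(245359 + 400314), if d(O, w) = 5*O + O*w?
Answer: -93477954248 - 645673*I/6 ≈ -9.3478e+10 - 1.0761e+5*I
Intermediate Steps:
E(U) = -I/6 (E(U) = 1/(sqrt(-36)) = 1/(6*I) = -I/6)
(E(d(10, -18)) - 144776)*(245359 + 400314) = (-I/6 - 144776)*(245359 + 400314) = (-144776 - I/6)*645673 = -93477954248 - 645673*I/6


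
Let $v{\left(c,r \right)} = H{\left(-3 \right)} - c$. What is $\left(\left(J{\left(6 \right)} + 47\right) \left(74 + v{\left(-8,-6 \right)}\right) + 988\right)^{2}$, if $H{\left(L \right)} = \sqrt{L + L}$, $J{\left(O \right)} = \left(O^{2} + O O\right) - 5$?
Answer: $106754920 + 2356608 i \sqrt{6} \approx 1.0675 \cdot 10^{8} + 5.7725 \cdot 10^{6} i$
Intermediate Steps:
$J{\left(O \right)} = -5 + 2 O^{2}$ ($J{\left(O \right)} = \left(O^{2} + O^{2}\right) - 5 = 2 O^{2} - 5 = -5 + 2 O^{2}$)
$H{\left(L \right)} = \sqrt{2} \sqrt{L}$ ($H{\left(L \right)} = \sqrt{2 L} = \sqrt{2} \sqrt{L}$)
$v{\left(c,r \right)} = - c + i \sqrt{6}$ ($v{\left(c,r \right)} = \sqrt{2} \sqrt{-3} - c = \sqrt{2} i \sqrt{3} - c = i \sqrt{6} - c = - c + i \sqrt{6}$)
$\left(\left(J{\left(6 \right)} + 47\right) \left(74 + v{\left(-8,-6 \right)}\right) + 988\right)^{2} = \left(\left(\left(-5 + 2 \cdot 6^{2}\right) + 47\right) \left(74 + \left(\left(-1\right) \left(-8\right) + i \sqrt{6}\right)\right) + 988\right)^{2} = \left(\left(\left(-5 + 2 \cdot 36\right) + 47\right) \left(74 + \left(8 + i \sqrt{6}\right)\right) + 988\right)^{2} = \left(\left(\left(-5 + 72\right) + 47\right) \left(82 + i \sqrt{6}\right) + 988\right)^{2} = \left(\left(67 + 47\right) \left(82 + i \sqrt{6}\right) + 988\right)^{2} = \left(114 \left(82 + i \sqrt{6}\right) + 988\right)^{2} = \left(\left(9348 + 114 i \sqrt{6}\right) + 988\right)^{2} = \left(10336 + 114 i \sqrt{6}\right)^{2}$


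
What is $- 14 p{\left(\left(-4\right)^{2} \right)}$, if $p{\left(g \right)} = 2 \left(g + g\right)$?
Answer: $-896$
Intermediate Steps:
$p{\left(g \right)} = 4 g$ ($p{\left(g \right)} = 2 \cdot 2 g = 4 g$)
$- 14 p{\left(\left(-4\right)^{2} \right)} = - 14 \cdot 4 \left(-4\right)^{2} = - 14 \cdot 4 \cdot 16 = \left(-14\right) 64 = -896$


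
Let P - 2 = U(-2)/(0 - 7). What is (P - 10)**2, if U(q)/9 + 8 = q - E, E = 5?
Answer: 6241/49 ≈ 127.37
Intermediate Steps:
U(q) = -117 + 9*q (U(q) = -72 + 9*(q - 1*5) = -72 + 9*(q - 5) = -72 + 9*(-5 + q) = -72 + (-45 + 9*q) = -117 + 9*q)
P = 149/7 (P = 2 + (-117 + 9*(-2))/(0 - 7) = 2 + (-117 - 18)/(-7) = 2 - 135*(-1/7) = 2 + 135/7 = 149/7 ≈ 21.286)
(P - 10)**2 = (149/7 - 10)**2 = (79/7)**2 = 6241/49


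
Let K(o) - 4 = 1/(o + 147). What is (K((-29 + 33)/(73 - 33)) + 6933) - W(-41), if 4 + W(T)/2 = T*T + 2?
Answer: 5264719/1471 ≈ 3579.0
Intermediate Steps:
W(T) = -4 + 2*T² (W(T) = -8 + 2*(T*T + 2) = -8 + 2*(T² + 2) = -8 + 2*(2 + T²) = -8 + (4 + 2*T²) = -4 + 2*T²)
K(o) = 4 + 1/(147 + o) (K(o) = 4 + 1/(o + 147) = 4 + 1/(147 + o))
(K((-29 + 33)/(73 - 33)) + 6933) - W(-41) = ((589 + 4*((-29 + 33)/(73 - 33)))/(147 + (-29 + 33)/(73 - 33)) + 6933) - (-4 + 2*(-41)²) = ((589 + 4*(4/40))/(147 + 4/40) + 6933) - (-4 + 2*1681) = ((589 + 4*(4*(1/40)))/(147 + 4*(1/40)) + 6933) - (-4 + 3362) = ((589 + 4*(⅒))/(147 + ⅒) + 6933) - 1*3358 = ((589 + ⅖)/(1471/10) + 6933) - 3358 = ((10/1471)*(2947/5) + 6933) - 3358 = (5894/1471 + 6933) - 3358 = 10204337/1471 - 3358 = 5264719/1471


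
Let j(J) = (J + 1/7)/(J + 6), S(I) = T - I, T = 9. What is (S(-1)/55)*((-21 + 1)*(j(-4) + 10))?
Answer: -2260/77 ≈ -29.351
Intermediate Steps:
S(I) = 9 - I
j(J) = (⅐ + J)/(6 + J) (j(J) = (J + ⅐)/(6 + J) = (⅐ + J)/(6 + J))
(S(-1)/55)*((-21 + 1)*(j(-4) + 10)) = ((9 - 1*(-1))/55)*((-21 + 1)*((⅐ - 4)/(6 - 4) + 10)) = ((9 + 1)*(1/55))*(-20*(-27/7/2 + 10)) = (10*(1/55))*(-20*((½)*(-27/7) + 10)) = 2*(-20*(-27/14 + 10))/11 = 2*(-20*113/14)/11 = (2/11)*(-1130/7) = -2260/77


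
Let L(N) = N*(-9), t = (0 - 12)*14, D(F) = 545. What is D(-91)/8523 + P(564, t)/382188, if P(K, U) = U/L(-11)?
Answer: 63640499/995313099 ≈ 0.063940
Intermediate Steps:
t = -168 (t = -12*14 = -168)
L(N) = -9*N
P(K, U) = U/99 (P(K, U) = U/((-9*(-11))) = U/99)
D(-91)/8523 + P(564, t)/382188 = 545/8523 + ((1/99)*(-168))/382188 = 545*(1/8523) - 56/33*1/382188 = 545/8523 - 14/3153051 = 63640499/995313099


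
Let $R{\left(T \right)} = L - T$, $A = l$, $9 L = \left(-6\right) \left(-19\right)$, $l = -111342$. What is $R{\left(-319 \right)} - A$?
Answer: $\frac{335021}{3} \approx 1.1167 \cdot 10^{5}$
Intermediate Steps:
$L = \frac{38}{3}$ ($L = \frac{\left(-6\right) \left(-19\right)}{9} = \frac{1}{9} \cdot 114 = \frac{38}{3} \approx 12.667$)
$A = -111342$
$R{\left(T \right)} = \frac{38}{3} - T$
$R{\left(-319 \right)} - A = \left(\frac{38}{3} - -319\right) - -111342 = \left(\frac{38}{3} + 319\right) + 111342 = \frac{995}{3} + 111342 = \frac{335021}{3}$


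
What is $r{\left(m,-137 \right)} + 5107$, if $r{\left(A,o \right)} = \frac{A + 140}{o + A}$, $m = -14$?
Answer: $\frac{771031}{151} \approx 5106.2$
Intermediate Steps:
$r{\left(A,o \right)} = \frac{140 + A}{A + o}$
$r{\left(m,-137 \right)} + 5107 = \frac{140 - 14}{-14 - 137} + 5107 = \frac{1}{-151} \cdot 126 + 5107 = \left(- \frac{1}{151}\right) 126 + 5107 = - \frac{126}{151} + 5107 = \frac{771031}{151}$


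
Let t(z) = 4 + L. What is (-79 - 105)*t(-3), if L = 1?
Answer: -920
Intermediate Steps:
t(z) = 5 (t(z) = 4 + 1 = 5)
(-79 - 105)*t(-3) = (-79 - 105)*5 = -184*5 = -920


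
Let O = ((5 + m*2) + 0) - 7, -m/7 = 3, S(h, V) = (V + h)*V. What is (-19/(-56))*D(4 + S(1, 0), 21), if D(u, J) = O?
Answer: -209/14 ≈ -14.929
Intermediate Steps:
S(h, V) = V*(V + h)
m = -21 (m = -7*3 = -21)
O = -44 (O = ((5 - 21*2) + 0) - 7 = ((5 - 42) + 0) - 7 = (-37 + 0) - 7 = -37 - 7 = -44)
D(u, J) = -44
(-19/(-56))*D(4 + S(1, 0), 21) = -19/(-56)*(-44) = -19*(-1/56)*(-44) = (19/56)*(-44) = -209/14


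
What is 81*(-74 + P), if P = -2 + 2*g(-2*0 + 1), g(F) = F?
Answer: -5994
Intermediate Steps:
P = 0 (P = -2 + 2*(-2*0 + 1) = -2 + 2*(0 + 1) = -2 + 2*1 = -2 + 2 = 0)
81*(-74 + P) = 81*(-74 + 0) = 81*(-74) = -5994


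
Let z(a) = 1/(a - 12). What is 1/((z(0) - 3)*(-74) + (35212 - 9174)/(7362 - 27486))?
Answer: 5031/1141397 ≈ 0.0044078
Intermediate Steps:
z(a) = 1/(-12 + a)
1/((z(0) - 3)*(-74) + (35212 - 9174)/(7362 - 27486)) = 1/((1/(-12 + 0) - 3)*(-74) + (35212 - 9174)/(7362 - 27486)) = 1/((1/(-12) - 3)*(-74) + 26038/(-20124)) = 1/((-1/12 - 3)*(-74) + 26038*(-1/20124)) = 1/(-37/12*(-74) - 13019/10062) = 1/(1369/6 - 13019/10062) = 1/(1141397/5031) = 5031/1141397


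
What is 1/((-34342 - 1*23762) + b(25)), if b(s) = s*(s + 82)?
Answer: -1/55429 ≈ -1.8041e-5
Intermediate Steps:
b(s) = s*(82 + s)
1/((-34342 - 1*23762) + b(25)) = 1/((-34342 - 1*23762) + 25*(82 + 25)) = 1/((-34342 - 23762) + 25*107) = 1/(-58104 + 2675) = 1/(-55429) = -1/55429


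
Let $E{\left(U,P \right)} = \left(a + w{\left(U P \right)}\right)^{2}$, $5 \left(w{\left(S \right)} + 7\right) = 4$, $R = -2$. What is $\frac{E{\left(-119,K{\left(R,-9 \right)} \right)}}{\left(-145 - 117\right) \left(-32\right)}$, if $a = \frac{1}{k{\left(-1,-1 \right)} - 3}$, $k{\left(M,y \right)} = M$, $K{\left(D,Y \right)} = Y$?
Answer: $\frac{16641}{3353600} \approx 0.0049621$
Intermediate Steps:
$w{\left(S \right)} = - \frac{31}{5}$ ($w{\left(S \right)} = -7 + \frac{1}{5} \cdot 4 = -7 + \frac{4}{5} = - \frac{31}{5}$)
$a = - \frac{1}{4}$ ($a = \frac{1}{-1 - 3} = \frac{1}{-4} = - \frac{1}{4} \approx -0.25$)
$E{\left(U,P \right)} = \frac{16641}{400}$ ($E{\left(U,P \right)} = \left(- \frac{1}{4} - \frac{31}{5}\right)^{2} = \left(- \frac{129}{20}\right)^{2} = \frac{16641}{400}$)
$\frac{E{\left(-119,K{\left(R,-9 \right)} \right)}}{\left(-145 - 117\right) \left(-32\right)} = \frac{16641}{400 \left(-145 - 117\right) \left(-32\right)} = \frac{16641}{400 \left(\left(-262\right) \left(-32\right)\right)} = \frac{16641}{400 \cdot 8384} = \frac{16641}{400} \cdot \frac{1}{8384} = \frac{16641}{3353600}$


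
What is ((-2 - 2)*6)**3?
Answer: -13824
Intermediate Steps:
((-2 - 2)*6)**3 = (-4*6)**3 = (-24)**3 = -13824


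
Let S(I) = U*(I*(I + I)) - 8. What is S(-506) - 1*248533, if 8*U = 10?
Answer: 391549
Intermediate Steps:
U = 5/4 (U = (⅛)*10 = 5/4 ≈ 1.2500)
S(I) = -8 + 5*I²/2 (S(I) = 5*(I*(I + I))/4 - 8 = 5*(I*(2*I))/4 - 8 = 5*(2*I²)/4 - 8 = 5*I²/2 - 8 = -8 + 5*I²/2)
S(-506) - 1*248533 = (-8 + (5/2)*(-506)²) - 1*248533 = (-8 + (5/2)*256036) - 248533 = (-8 + 640090) - 248533 = 640082 - 248533 = 391549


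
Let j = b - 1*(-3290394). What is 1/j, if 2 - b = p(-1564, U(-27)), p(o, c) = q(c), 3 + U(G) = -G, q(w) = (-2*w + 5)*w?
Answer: 1/3291428 ≈ 3.0382e-7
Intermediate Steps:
q(w) = w*(5 - 2*w) (q(w) = (5 - 2*w)*w = w*(5 - 2*w))
U(G) = -3 - G
p(o, c) = c*(5 - 2*c)
b = 1034 (b = 2 - (-3 - 1*(-27))*(5 - 2*(-3 - 1*(-27))) = 2 - (-3 + 27)*(5 - 2*(-3 + 27)) = 2 - 24*(5 - 2*24) = 2 - 24*(5 - 48) = 2 - 24*(-43) = 2 - 1*(-1032) = 2 + 1032 = 1034)
j = 3291428 (j = 1034 - 1*(-3290394) = 1034 + 3290394 = 3291428)
1/j = 1/3291428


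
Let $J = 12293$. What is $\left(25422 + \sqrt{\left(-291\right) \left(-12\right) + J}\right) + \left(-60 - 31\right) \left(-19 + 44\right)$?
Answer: $23147 + \sqrt{15785} \approx 23273.0$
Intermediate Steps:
$\left(25422 + \sqrt{\left(-291\right) \left(-12\right) + J}\right) + \left(-60 - 31\right) \left(-19 + 44\right) = \left(25422 + \sqrt{\left(-291\right) \left(-12\right) + 12293}\right) + \left(-60 - 31\right) \left(-19 + 44\right) = \left(25422 + \sqrt{3492 + 12293}\right) - 2275 = \left(25422 + \sqrt{15785}\right) - 2275 = 23147 + \sqrt{15785}$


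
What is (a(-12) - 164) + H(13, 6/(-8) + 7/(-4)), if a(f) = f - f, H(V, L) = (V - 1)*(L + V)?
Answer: -38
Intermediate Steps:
H(V, L) = (-1 + V)*(L + V)
a(f) = 0
(a(-12) - 164) + H(13, 6/(-8) + 7/(-4)) = (0 - 164) + (13² - (6/(-8) + 7/(-4)) - 1*13 + (6/(-8) + 7/(-4))*13) = -164 + (169 - (6*(-⅛) + 7*(-¼)) - 13 + (6*(-⅛) + 7*(-¼))*13) = -164 + (169 - (-¾ - 7/4) - 13 + (-¾ - 7/4)*13) = -164 + (169 - 1*(-5/2) - 13 - 5/2*13) = -164 + (169 + 5/2 - 13 - 65/2) = -164 + 126 = -38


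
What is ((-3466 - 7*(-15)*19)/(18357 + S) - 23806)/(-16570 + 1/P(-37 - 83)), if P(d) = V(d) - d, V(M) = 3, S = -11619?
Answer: 6576658259/4577592814 ≈ 1.4367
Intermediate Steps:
P(d) = 3 - d
((-3466 - 7*(-15)*19)/(18357 + S) - 23806)/(-16570 + 1/P(-37 - 83)) = ((-3466 - 7*(-15)*19)/(18357 - 11619) - 23806)/(-16570 + 1/(3 - (-37 - 83))) = ((-3466 + 105*19)/6738 - 23806)/(-16570 + 1/(3 - 1*(-120))) = ((-3466 + 1995)*(1/6738) - 23806)/(-16570 + 1/(3 + 120)) = (-1471*1/6738 - 23806)/(-16570 + 1/123) = (-1471/6738 - 23806)/(-16570 + 1/123) = -160406299/(6738*(-2038109/123)) = -160406299/6738*(-123/2038109) = 6576658259/4577592814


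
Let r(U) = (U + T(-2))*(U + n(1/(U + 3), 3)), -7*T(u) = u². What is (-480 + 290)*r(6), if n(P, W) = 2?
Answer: -57760/7 ≈ -8251.4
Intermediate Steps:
T(u) = -u²/7
r(U) = (2 + U)*(-4/7 + U) (r(U) = (U - ⅐*(-2)²)*(U + 2) = (U - ⅐*4)*(2 + U) = (U - 4/7)*(2 + U) = (-4/7 + U)*(2 + U) = (2 + U)*(-4/7 + U))
(-480 + 290)*r(6) = (-480 + 290)*(-8/7 + 6² + (10/7)*6) = -190*(-8/7 + 36 + 60/7) = -190*304/7 = -57760/7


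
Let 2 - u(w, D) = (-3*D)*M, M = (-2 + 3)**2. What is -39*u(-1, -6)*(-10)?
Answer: -6240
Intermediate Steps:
M = 1 (M = 1**2 = 1)
u(w, D) = 2 + 3*D (u(w, D) = 2 - (-3*D) = 2 - (-3)*D = 2 + 3*D)
-39*u(-1, -6)*(-10) = -39*(2 + 3*(-6))*(-10) = -39*(2 - 18)*(-10) = -39*(-16)*(-10) = 624*(-10) = -6240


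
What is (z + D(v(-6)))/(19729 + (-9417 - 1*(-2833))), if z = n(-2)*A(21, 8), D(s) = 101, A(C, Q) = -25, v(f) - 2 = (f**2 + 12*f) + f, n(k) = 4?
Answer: 1/13145 ≈ 7.6075e-5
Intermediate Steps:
v(f) = 2 + f**2 + 13*f (v(f) = 2 + ((f**2 + 12*f) + f) = 2 + (f**2 + 13*f) = 2 + f**2 + 13*f)
z = -100 (z = 4*(-25) = -100)
(z + D(v(-6)))/(19729 + (-9417 - 1*(-2833))) = (-100 + 101)/(19729 + (-9417 - 1*(-2833))) = 1/(19729 + (-9417 + 2833)) = 1/(19729 - 6584) = 1/13145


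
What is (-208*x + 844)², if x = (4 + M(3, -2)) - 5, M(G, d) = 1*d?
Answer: 2155024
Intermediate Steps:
M(G, d) = d
x = -3 (x = (4 - 2) - 5 = 2 - 5 = -3)
(-208*x + 844)² = (-208*(-3) + 844)² = (624 + 844)² = 1468² = 2155024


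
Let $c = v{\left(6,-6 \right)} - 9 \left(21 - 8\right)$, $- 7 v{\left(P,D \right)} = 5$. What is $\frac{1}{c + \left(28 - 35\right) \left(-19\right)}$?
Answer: $\frac{7}{107} \approx 0.065421$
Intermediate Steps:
$v{\left(P,D \right)} = - \frac{5}{7}$ ($v{\left(P,D \right)} = \left(- \frac{1}{7}\right) 5 = - \frac{5}{7}$)
$c = - \frac{824}{7}$ ($c = - \frac{5}{7} - 9 \left(21 - 8\right) = - \frac{5}{7} - 117 = - \frac{824}{7} \approx -117.71$)
$\frac{1}{c + \left(28 - 35\right) \left(-19\right)} = \frac{1}{- \frac{824}{7} + \left(28 - 35\right) \left(-19\right)} = \frac{1}{- \frac{824}{7} - -133} = \frac{1}{- \frac{824}{7} + 133} = \frac{1}{\frac{107}{7}} = \frac{7}{107}$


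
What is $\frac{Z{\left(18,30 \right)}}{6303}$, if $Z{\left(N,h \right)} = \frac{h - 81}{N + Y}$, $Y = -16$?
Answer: $- \frac{17}{4202} \approx -0.0040457$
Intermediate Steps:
$Z{\left(N,h \right)} = \frac{-81 + h}{-16 + N}$ ($Z{\left(N,h \right)} = \frac{h - 81}{N - 16} = \frac{-81 + h}{-16 + N}$)
$\frac{Z{\left(18,30 \right)}}{6303} = \frac{\frac{1}{-16 + 18} \left(-81 + 30\right)}{6303} = \frac{1}{2} \left(-51\right) \frac{1}{6303} = \left(- \frac{51}{2}\right) \frac{1}{6303} = - \frac{17}{4202}$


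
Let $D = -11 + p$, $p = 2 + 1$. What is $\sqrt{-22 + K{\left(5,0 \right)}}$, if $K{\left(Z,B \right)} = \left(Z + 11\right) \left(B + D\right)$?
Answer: $5 i \sqrt{6} \approx 12.247 i$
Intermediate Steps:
$p = 3$
$D = -8$ ($D = -11 + 3 = -8$)
$K{\left(Z,B \right)} = \left(-8 + B\right) \left(11 + Z\right)$ ($K{\left(Z,B \right)} = \left(Z + 11\right) \left(B - 8\right) = \left(11 + Z\right) \left(-8 + B\right) = \left(-8 + B\right) \left(11 + Z\right)$)
$\sqrt{-22 + K{\left(5,0 \right)}} = \sqrt{-22 + \left(-88 - 40 + 11 \cdot 0 + 0 \cdot 5\right)} = \sqrt{-22 + \left(-88 - 40 + 0 + 0\right)} = \sqrt{-22 - 128} = \sqrt{-150} = 5 i \sqrt{6}$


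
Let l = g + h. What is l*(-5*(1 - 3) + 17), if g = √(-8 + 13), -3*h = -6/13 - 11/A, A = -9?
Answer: -89/13 + 27*√5 ≈ 53.528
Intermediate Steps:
h = -89/351 (h = -(-6/13 - 11/(-9))/3 = -(-6*1/13 - 11*(-⅑))/3 = -(-6/13 + 11/9)/3 = -⅓*89/117 = -89/351 ≈ -0.25356)
g = √5 ≈ 2.2361
l = -89/351 + √5 (l = √5 - 89/351 = -89/351 + √5 ≈ 1.9825)
l*(-5*(1 - 3) + 17) = (-89/351 + √5)*(-5*(1 - 3) + 17) = (-89/351 + √5)*(-5*(-2) + 17) = (-89/351 + √5)*(10 + 17) = (-89/351 + √5)*27 = -89/13 + 27*√5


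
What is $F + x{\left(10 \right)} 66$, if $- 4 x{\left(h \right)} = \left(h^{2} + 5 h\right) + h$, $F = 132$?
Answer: $-2508$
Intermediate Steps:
$x{\left(h \right)} = - \frac{3 h}{2} - \frac{h^{2}}{4}$ ($x{\left(h \right)} = - \frac{\left(h^{2} + 5 h\right) + h}{4} = - \frac{h^{2} + 6 h}{4} = - \frac{3 h}{2} - \frac{h^{2}}{4}$)
$F + x{\left(10 \right)} 66 = 132 + \left(- \frac{1}{4}\right) 10 \left(6 + 10\right) 66 = 132 + \left(- \frac{1}{4}\right) 10 \cdot 16 \cdot 66 = 132 - 2640 = -2508$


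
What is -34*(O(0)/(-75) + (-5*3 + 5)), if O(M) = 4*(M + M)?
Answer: 340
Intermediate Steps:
O(M) = 8*M (O(M) = 4*(2*M) = 8*M)
-34*(O(0)/(-75) + (-5*3 + 5)) = -34*((8*0)/(-75) + (-5*3 + 5)) = -34*(0*(-1/75) + (-15 + 5)) = -34*(0 - 10) = -34*(-10) = 340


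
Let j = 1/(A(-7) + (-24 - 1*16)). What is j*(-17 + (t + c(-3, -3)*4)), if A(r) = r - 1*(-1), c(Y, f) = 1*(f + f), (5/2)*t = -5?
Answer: 43/46 ≈ 0.93478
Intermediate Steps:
t = -2 (t = (2/5)*(-5) = -2)
c(Y, f) = 2*f (c(Y, f) = 1*(2*f) = 2*f)
A(r) = 1 + r (A(r) = r + 1 = 1 + r)
j = -1/46 (j = 1/((1 - 7) + (-24 - 1*16)) = 1/(-6 + (-24 - 16)) = 1/(-6 - 40) = 1/(-46) = -1/46 ≈ -0.021739)
j*(-17 + (t + c(-3, -3)*4)) = -(-17 + (-2 + (2*(-3))*4))/46 = -(-17 + (-2 - 6*4))/46 = -(-17 + (-2 - 24))/46 = -(-17 - 26)/46 = -1/46*(-43) = 43/46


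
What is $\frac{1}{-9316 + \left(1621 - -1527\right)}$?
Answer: $- \frac{1}{6168} \approx -0.00016213$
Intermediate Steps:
$\frac{1}{-9316 + \left(1621 - -1527\right)} = \frac{1}{-9316 + \left(1621 + 1527\right)} = \frac{1}{-9316 + 3148} = \frac{1}{-6168} = - \frac{1}{6168}$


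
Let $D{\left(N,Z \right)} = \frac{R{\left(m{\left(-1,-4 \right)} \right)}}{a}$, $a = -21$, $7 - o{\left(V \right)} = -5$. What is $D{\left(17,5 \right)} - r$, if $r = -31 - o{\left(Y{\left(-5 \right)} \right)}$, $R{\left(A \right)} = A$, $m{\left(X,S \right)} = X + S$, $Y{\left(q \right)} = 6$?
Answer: $\frac{908}{21} \approx 43.238$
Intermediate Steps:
$m{\left(X,S \right)} = S + X$
$o{\left(V \right)} = 12$ ($o{\left(V \right)} = 7 - -5 = 7 + 5 = 12$)
$D{\left(N,Z \right)} = \frac{5}{21}$ ($D{\left(N,Z \right)} = \frac{-4 - 1}{-21} = \left(-5\right) \left(- \frac{1}{21}\right) = \frac{5}{21}$)
$r = -43$ ($r = -31 - 12 = -43$)
$D{\left(17,5 \right)} - r = \frac{5}{21} - -43 = \frac{5}{21} + 43 = \frac{908}{21}$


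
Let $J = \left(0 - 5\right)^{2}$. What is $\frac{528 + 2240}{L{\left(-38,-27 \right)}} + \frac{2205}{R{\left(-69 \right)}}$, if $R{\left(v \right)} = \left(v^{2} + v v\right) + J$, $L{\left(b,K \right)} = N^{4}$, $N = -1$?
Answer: $\frac{26428301}{9547} \approx 2768.2$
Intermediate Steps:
$J = 25$ ($J = \left(-5\right)^{2} = 25$)
$L{\left(b,K \right)} = 1$ ($L{\left(b,K \right)} = \left(-1\right)^{4} = 1$)
$R{\left(v \right)} = 25 + 2 v^{2}$ ($R{\left(v \right)} = \left(v^{2} + v v\right) + 25 = \left(v^{2} + v^{2}\right) + 25 = 2 v^{2} + 25 = 25 + 2 v^{2}$)
$\frac{528 + 2240}{L{\left(-38,-27 \right)}} + \frac{2205}{R{\left(-69 \right)}} = \frac{528 + 2240}{1} + \frac{2205}{25 + 2 \left(-69\right)^{2}} = 2768 \cdot 1 + \frac{2205}{25 + 2 \cdot 4761} = 2768 + \frac{2205}{25 + 9522} = 2768 + \frac{2205}{9547} = \frac{26428301}{9547}$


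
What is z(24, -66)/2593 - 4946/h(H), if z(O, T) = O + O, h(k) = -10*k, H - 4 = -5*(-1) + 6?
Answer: 6416089/194475 ≈ 32.992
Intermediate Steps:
H = 15 (H = 4 + (-5*(-1) + 6) = 4 + (5 + 6) = 4 + 11 = 15)
z(O, T) = 2*O
z(24, -66)/2593 - 4946/h(H) = (2*24)/2593 - 4946/((-10*15)) = 48*(1/2593) - 4946/(-150) = 48/2593 - 4946*(-1/150) = 48/2593 + 2473/75 = 6416089/194475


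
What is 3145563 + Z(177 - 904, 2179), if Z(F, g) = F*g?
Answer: 1561430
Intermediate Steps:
3145563 + Z(177 - 904, 2179) = 3145563 + (177 - 904)*2179 = 3145563 - 727*2179 = 3145563 - 1584133 = 1561430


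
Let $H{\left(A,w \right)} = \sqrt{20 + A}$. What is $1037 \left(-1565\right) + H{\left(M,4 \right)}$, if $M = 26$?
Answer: $-1622905 + \sqrt{46} \approx -1.6229 \cdot 10^{6}$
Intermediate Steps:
$1037 \left(-1565\right) + H{\left(M,4 \right)} = 1037 \left(-1565\right) + \sqrt{20 + 26} = -1622905 + \sqrt{46}$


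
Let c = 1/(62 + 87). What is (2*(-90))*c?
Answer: -180/149 ≈ -1.2081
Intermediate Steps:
c = 1/149 ≈ 0.0067114
(2*(-90))*c = (2*(-90))*(1/149) = -180*1/149 = -180/149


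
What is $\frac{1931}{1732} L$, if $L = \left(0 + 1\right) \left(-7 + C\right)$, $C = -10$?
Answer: $- \frac{32827}{1732} \approx -18.953$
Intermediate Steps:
$L = -17$ ($L = \left(0 + 1\right) \left(-7 - 10\right) = 1 \left(-17\right) = -17$)
$\frac{1931}{1732} L = \frac{1931}{1732} \left(-17\right) = - \frac{32827}{1732}$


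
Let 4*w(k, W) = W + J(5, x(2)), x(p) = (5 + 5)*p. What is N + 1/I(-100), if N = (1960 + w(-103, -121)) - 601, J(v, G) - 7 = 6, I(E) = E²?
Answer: 13320001/10000 ≈ 1332.0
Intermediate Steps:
x(p) = 10*p
J(v, G) = 13 (J(v, G) = 7 + 6 = 13)
w(k, W) = 13/4 + W/4 (w(k, W) = (W + 13)/4 = (13 + W)/4 = 13/4 + W/4)
N = 1332 (N = (1960 + (13/4 + (¼)*(-121))) - 601 = (1960 + (13/4 - 121/4)) - 601 = (1960 - 27) - 601 = 1933 - 601 = 1332)
N + 1/I(-100) = 1332 + 1/((-100)²) = 1332 + 1/10000 = 13320001/10000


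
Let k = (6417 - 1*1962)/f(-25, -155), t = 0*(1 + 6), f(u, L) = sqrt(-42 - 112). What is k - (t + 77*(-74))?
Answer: 5698 - 405*I*sqrt(154)/14 ≈ 5698.0 - 358.99*I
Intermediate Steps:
f(u, L) = I*sqrt(154) (f(u, L) = sqrt(-154) = I*sqrt(154))
t = 0 (t = 0*7 = 0)
k = -405*I*sqrt(154)/14 (k = (6417 - 1*1962)/((I*sqrt(154))) = (6417 - 1962)*(-I*sqrt(154)/154) = 4455*(-I*sqrt(154)/154) = -405*I*sqrt(154)/14 ≈ -358.99*I)
k - (t + 77*(-74)) = -405*I*sqrt(154)/14 - (0 + 77*(-74)) = -405*I*sqrt(154)/14 - (0 - 5698) = -405*I*sqrt(154)/14 - 1*(-5698) = -405*I*sqrt(154)/14 + 5698 = 5698 - 405*I*sqrt(154)/14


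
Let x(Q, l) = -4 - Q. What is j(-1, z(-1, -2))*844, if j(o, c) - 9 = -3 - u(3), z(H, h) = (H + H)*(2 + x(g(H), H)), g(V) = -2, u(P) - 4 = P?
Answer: -844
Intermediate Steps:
u(P) = 4 + P
z(H, h) = 0 (z(H, h) = (H + H)*(2 + (-4 - 1*(-2))) = (2*H)*(2 + (-4 + 2)) = (2*H)*(2 - 2) = (2*H)*0 = 0)
j(o, c) = -1 (j(o, c) = 9 + (-3 - (4 + 3)) = 9 + (-3 - 1*7) = 9 + (-3 - 7) = 9 - 10 = -1)
j(-1, z(-1, -2))*844 = -1*844 = -844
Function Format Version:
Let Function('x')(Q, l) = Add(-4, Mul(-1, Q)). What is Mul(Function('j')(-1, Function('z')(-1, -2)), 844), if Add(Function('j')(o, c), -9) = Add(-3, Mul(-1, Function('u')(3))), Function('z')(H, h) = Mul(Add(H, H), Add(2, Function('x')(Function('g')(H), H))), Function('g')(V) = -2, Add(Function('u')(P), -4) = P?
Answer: -844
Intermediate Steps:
Function('u')(P) = Add(4, P)
Function('z')(H, h) = 0 (Function('z')(H, h) = Mul(Add(H, H), Add(2, Add(-4, Mul(-1, -2)))) = Mul(Mul(2, H), Add(2, Add(-4, 2))) = Mul(Mul(2, H), Add(2, -2)) = Mul(Mul(2, H), 0) = 0)
Function('j')(o, c) = -1 (Function('j')(o, c) = Add(9, Add(-3, Mul(-1, Add(4, 3)))) = Add(9, Add(-3, Mul(-1, 7))) = Add(9, Add(-3, -7)) = Add(9, -10) = -1)
Mul(Function('j')(-1, Function('z')(-1, -2)), 844) = Mul(-1, 844) = -844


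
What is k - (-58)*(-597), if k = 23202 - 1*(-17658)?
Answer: 6234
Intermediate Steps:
k = 40860 (k = 23202 + 17658 = 40860)
k - (-58)*(-597) = 40860 - (-58)*(-597) = 40860 - 1*34626 = 40860 - 34626 = 6234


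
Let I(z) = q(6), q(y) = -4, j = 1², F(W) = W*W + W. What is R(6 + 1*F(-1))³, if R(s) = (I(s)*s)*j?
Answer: -13824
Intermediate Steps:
F(W) = W + W² (F(W) = W² + W = W + W²)
j = 1
I(z) = -4
R(s) = -4*s (R(s) = -4*s*1 = -4*s)
R(6 + 1*F(-1))³ = (-4*(6 + 1*(-(1 - 1))))³ = (-4*(6 + 1*(-1*0)))³ = (-4*(6 + 1*0))³ = (-4*(6 + 0))³ = (-4*6)³ = (-24)³ = -13824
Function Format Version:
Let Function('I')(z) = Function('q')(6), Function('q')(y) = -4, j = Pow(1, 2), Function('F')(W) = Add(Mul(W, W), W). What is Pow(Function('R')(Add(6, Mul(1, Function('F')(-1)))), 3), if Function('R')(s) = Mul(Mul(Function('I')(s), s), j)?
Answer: -13824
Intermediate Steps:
Function('F')(W) = Add(W, Pow(W, 2)) (Function('F')(W) = Add(Pow(W, 2), W) = Add(W, Pow(W, 2)))
j = 1
Function('I')(z) = -4
Function('R')(s) = Mul(-4, s) (Function('R')(s) = Mul(Mul(-4, s), 1) = Mul(-4, s))
Pow(Function('R')(Add(6, Mul(1, Function('F')(-1)))), 3) = Pow(Mul(-4, Add(6, Mul(1, Mul(-1, Add(1, -1))))), 3) = Pow(Mul(-4, Add(6, Mul(1, Mul(-1, 0)))), 3) = Pow(Mul(-4, Add(6, Mul(1, 0))), 3) = Pow(Mul(-4, Add(6, 0)), 3) = Pow(Mul(-4, 6), 3) = Pow(-24, 3) = -13824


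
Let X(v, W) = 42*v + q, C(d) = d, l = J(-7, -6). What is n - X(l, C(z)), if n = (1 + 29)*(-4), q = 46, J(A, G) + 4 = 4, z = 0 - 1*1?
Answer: -166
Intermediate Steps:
z = -1 (z = 0 - 1 = -1)
J(A, G) = 0 (J(A, G) = -4 + 4 = 0)
l = 0
X(v, W) = 46 + 42*v (X(v, W) = 42*v + 46 = 46 + 42*v)
n = -120 (n = 30*(-4) = -120)
n - X(l, C(z)) = -120 - (46 + 42*0) = -120 - (46 + 0) = -120 - 1*46 = -120 - 46 = -166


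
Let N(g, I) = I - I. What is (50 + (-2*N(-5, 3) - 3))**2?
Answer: 2209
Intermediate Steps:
N(g, I) = 0
(50 + (-2*N(-5, 3) - 3))**2 = (50 + (-2*0 - 3))**2 = (50 + (0 - 3))**2 = (50 - 3)**2 = 47**2 = 2209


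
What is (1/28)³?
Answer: 1/21952 ≈ 4.5554e-5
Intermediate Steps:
(1/28)³ = 1/21952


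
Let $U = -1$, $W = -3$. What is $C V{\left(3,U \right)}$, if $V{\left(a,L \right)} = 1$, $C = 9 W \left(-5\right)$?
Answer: $135$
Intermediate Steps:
$C = 135$ ($C = 9 \left(-3\right) \left(-5\right) = \left(-27\right) \left(-5\right) = 135$)
$C V{\left(3,U \right)} = 135 \cdot 1 = 135$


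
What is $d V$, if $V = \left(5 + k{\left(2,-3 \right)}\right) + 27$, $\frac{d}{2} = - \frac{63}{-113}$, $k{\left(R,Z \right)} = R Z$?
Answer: $\frac{3276}{113} \approx 28.991$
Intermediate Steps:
$d = \frac{126}{113}$ ($d = 2 \left(- \frac{63}{-113}\right) = 2 \left(\left(-63\right) \left(- \frac{1}{113}\right)\right) = 2 \cdot \frac{63}{113} = \frac{126}{113} \approx 1.115$)
$V = 26$ ($V = \left(5 + 2 \left(-3\right)\right) + 27 = \left(5 - 6\right) + 27 = -1 + 27 = 26$)
$d V = \frac{126}{113} \cdot 26 = \frac{3276}{113}$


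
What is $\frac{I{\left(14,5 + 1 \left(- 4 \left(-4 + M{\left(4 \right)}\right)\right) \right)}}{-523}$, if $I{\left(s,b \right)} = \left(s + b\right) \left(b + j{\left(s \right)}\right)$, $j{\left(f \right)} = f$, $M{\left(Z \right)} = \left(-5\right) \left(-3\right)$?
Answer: $- \frac{625}{523} \approx -1.195$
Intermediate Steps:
$M{\left(Z \right)} = 15$
$I{\left(s,b \right)} = \left(b + s\right)^{2}$ ($I{\left(s,b \right)} = \left(s + b\right) \left(b + s\right) = \left(b + s\right) \left(b + s\right) = \left(b + s\right)^{2}$)
$\frac{I{\left(14,5 + 1 \left(- 4 \left(-4 + M{\left(4 \right)}\right)\right) \right)}}{-523} = \frac{\left(5 + 1 \left(- 4 \left(-4 + 15\right)\right)\right)^{2} + 14^{2} + 2 \left(5 + 1 \left(- 4 \left(-4 + 15\right)\right)\right) 14}{-523} = \left(\left(5 + 1 \left(\left(-4\right) 11\right)\right)^{2} + 196 + 2 \left(5 + 1 \left(\left(-4\right) 11\right)\right) 14\right) \left(- \frac{1}{523}\right) = \left(\left(5 + 1 \left(-44\right)\right)^{2} + 196 + 2 \left(5 + 1 \left(-44\right)\right) 14\right) \left(- \frac{1}{523}\right) = \left(\left(5 - 44\right)^{2} + 196 + 2 \left(5 - 44\right) 14\right) \left(- \frac{1}{523}\right) = \left(\left(-39\right)^{2} + 196 + 2 \left(-39\right) 14\right) \left(- \frac{1}{523}\right) = \left(1521 + 196 - 1092\right) \left(- \frac{1}{523}\right) = 625 \left(- \frac{1}{523}\right) = - \frac{625}{523}$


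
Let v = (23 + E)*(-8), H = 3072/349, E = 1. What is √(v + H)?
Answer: 24*I*√38739/349 ≈ 13.535*I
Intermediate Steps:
H = 3072/349 (H = 3072*(1/349) = 3072/349 ≈ 8.8023)
v = -192 (v = (23 + 1)*(-8) = 24*(-8) = -192)
√(v + H) = √(-192 + 3072/349) = √(-63936/349) = 24*I*√38739/349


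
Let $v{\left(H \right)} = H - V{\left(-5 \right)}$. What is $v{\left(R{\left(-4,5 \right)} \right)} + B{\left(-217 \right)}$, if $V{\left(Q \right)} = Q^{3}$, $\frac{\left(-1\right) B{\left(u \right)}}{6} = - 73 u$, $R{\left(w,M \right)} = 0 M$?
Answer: $-94921$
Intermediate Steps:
$R{\left(w,M \right)} = 0$
$B{\left(u \right)} = 438 u$ ($B{\left(u \right)} = - 6 \left(- 73 u\right) = 438 u$)
$v{\left(H \right)} = 125 + H$ ($v{\left(H \right)} = H - \left(-5\right)^{3} = H - -125 = H + 125 = 125 + H$)
$v{\left(R{\left(-4,5 \right)} \right)} + B{\left(-217 \right)} = \left(125 + 0\right) + 438 \left(-217\right) = 125 - 95046 = -94921$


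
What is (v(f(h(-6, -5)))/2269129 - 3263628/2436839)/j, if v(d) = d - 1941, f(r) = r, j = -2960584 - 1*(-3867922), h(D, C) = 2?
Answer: -7410317970833/5017127324901129078 ≈ -1.4770e-6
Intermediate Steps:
j = 907338 (j = -2960584 + 3867922 = 907338)
v(d) = -1941 + d
(v(f(h(-6, -5)))/2269129 - 3263628/2436839)/j = ((-1941 + 2)/2269129 - 3263628/2436839)/907338 = (-1939*1/2269129 - 3263628*1/2436839)*(1/907338) = (-1939/2269129 - 3263628/2436839)*(1/907338) = -7410317970833/5529502043231*1/907338 = -7410317970833/5017127324901129078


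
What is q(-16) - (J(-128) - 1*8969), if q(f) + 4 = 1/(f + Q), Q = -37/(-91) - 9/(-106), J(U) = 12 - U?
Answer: 1320166229/149595 ≈ 8824.9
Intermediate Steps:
Q = 4741/9646 (Q = -37*(-1/91) - 9*(-1/106) = 37/91 + 9/106 = 4741/9646 ≈ 0.49150)
q(f) = -4 + 1/(4741/9646 + f) (q(f) = -4 + 1/(f + 4741/9646) = -4 + 1/(4741/9646 + f))
q(-16) - (J(-128) - 1*8969) = 2*(-4659 - 19292*(-16))/(4741 + 9646*(-16)) - ((12 - 1*(-128)) - 1*8969) = 2*(-4659 + 308672)/(4741 - 154336) - ((12 + 128) - 8969) = 2*304013/(-149595) - (140 - 8969) = 2*(-1/149595)*304013 - 1*(-8829) = -608026/149595 + 8829 = 1320166229/149595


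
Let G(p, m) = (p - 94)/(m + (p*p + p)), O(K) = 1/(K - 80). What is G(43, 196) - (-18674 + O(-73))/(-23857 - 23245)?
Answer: -351844985/835966296 ≈ -0.42088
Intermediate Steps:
O(K) = 1/(-80 + K)
G(p, m) = (-94 + p)/(m + p + p²) (G(p, m) = (-94 + p)/(m + (p² + p)) = (-94 + p)/(m + (p + p²)) = (-94 + p)/(m + p + p²))
G(43, 196) - (-18674 + O(-73))/(-23857 - 23245) = (-94 + 43)/(196 + 43 + 43²) - (-18674 + 1/(-80 - 73))/(-23857 - 23245) = -51/(196 + 43 + 1849) - (-18674 + 1/(-153))/(-47102) = -51/2088 - (-18674 - 1/153)*(-1)/47102 = (1/2088)*(-51) - (-2857123)*(-1)/(153*47102) = -17/696 - 1*2857123/7206606 = -17/696 - 2857123/7206606 = -351844985/835966296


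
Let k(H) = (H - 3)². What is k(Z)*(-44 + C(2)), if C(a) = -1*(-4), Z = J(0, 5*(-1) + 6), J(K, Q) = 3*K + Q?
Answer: -160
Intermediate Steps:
J(K, Q) = Q + 3*K
Z = 1 (Z = (5*(-1) + 6) + 3*0 = (-5 + 6) + 0 = 1 + 0 = 1)
C(a) = 4
k(H) = (-3 + H)²
k(Z)*(-44 + C(2)) = (-3 + 1)²*(-44 + 4) = (-2)²*(-40) = 4*(-40) = -160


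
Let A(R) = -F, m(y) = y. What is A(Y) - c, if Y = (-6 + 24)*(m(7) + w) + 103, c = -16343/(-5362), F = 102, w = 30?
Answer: -563267/5362 ≈ -105.05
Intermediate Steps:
c = 16343/5362 (c = -16343*(-1/5362) = 16343/5362 ≈ 3.0479)
Y = 769 (Y = (-6 + 24)*(7 + 30) + 103 = 18*37 + 103 = 666 + 103 = 769)
A(R) = -102 (A(R) = -1*102 = -102)
A(Y) - c = -102 - 1*16343/5362 = -102 - 16343/5362 = -563267/5362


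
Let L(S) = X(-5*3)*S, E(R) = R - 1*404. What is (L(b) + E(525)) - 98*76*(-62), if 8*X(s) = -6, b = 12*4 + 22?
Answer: 923689/2 ≈ 4.6184e+5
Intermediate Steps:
b = 70 (b = 48 + 22 = 70)
X(s) = -¾ (X(s) = (⅛)*(-6) = -¾)
E(R) = -404 + R (E(R) = R - 404 = -404 + R)
L(S) = -3*S/4
(L(b) + E(525)) - 98*76*(-62) = (-¾*70 + (-404 + 525)) - 98*76*(-62) = (-105/2 + 121) - 7448*(-62) = 137/2 + 461776 = 923689/2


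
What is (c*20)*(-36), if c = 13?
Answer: -9360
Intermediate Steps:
(c*20)*(-36) = (13*20)*(-36) = 260*(-36) = -9360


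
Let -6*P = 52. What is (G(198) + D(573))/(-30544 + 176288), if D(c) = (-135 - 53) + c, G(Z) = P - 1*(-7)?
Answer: 575/218616 ≈ 0.0026302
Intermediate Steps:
P = -26/3 (P = -1/6*52 = -26/3 ≈ -8.6667)
G(Z) = -5/3 (G(Z) = -26/3 - 1*(-7) = -26/3 + 7 = -5/3)
D(c) = -188 + c
(G(198) + D(573))/(-30544 + 176288) = (-5/3 + (-188 + 573))/(-30544 + 176288) = (-5/3 + 385)/145744 = (1150/3)*(1/145744) = 575/218616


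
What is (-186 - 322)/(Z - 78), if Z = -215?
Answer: 508/293 ≈ 1.7338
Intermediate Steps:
(-186 - 322)/(Z - 78) = (-186 - 322)/(-215 - 78) = -508/(-293) = -508*(-1/293) = 508/293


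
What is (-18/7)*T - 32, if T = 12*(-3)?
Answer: 424/7 ≈ 60.571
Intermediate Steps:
T = -36
(-18/7)*T - 32 = -18/7*(-36) - 32 = 648/7 - 32 = 424/7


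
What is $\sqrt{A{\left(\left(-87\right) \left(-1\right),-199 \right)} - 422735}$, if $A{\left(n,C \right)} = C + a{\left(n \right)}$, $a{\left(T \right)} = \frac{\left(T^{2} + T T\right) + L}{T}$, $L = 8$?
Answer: $\frac{4 i \sqrt{199991859}}{87} \approx 650.2 i$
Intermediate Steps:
$a{\left(T \right)} = \frac{8 + 2 T^{2}}{T}$ ($a{\left(T \right)} = \frac{\left(T^{2} + T T\right) + 8}{T} = \frac{\left(T^{2} + T^{2}\right) + 8}{T} = \frac{2 T^{2} + 8}{T} = \frac{8 + 2 T^{2}}{T}$)
$A{\left(n,C \right)} = C + 2 n + \frac{8}{n}$ ($A{\left(n,C \right)} = C + \left(2 n + \frac{8}{n}\right) = C + 2 n + \frac{8}{n}$)
$\sqrt{A{\left(\left(-87\right) \left(-1\right),-199 \right)} - 422735} = \sqrt{\left(-199 + 2 \left(\left(-87\right) \left(-1\right)\right) + \frac{8}{\left(-87\right) \left(-1\right)}\right) - 422735} = \sqrt{\left(-199 + 2 \cdot 87 + \frac{8}{87}\right) - 422735} = \sqrt{\left(-199 + 174 + 8 \cdot \frac{1}{87}\right) - 422735} = \sqrt{\left(-199 + 174 + \frac{8}{87}\right) - 422735} = \sqrt{- \frac{2167}{87} - 422735} = \sqrt{- \frac{36780112}{87}} = \frac{4 i \sqrt{199991859}}{87}$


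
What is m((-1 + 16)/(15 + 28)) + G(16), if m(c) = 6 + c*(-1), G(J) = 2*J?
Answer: 1619/43 ≈ 37.651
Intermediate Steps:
m(c) = 6 - c
m((-1 + 16)/(15 + 28)) + G(16) = (6 - (-1 + 16)/(15 + 28)) + 2*16 = (6 - 15/43) + 32 = 243/43 + 32 = 1619/43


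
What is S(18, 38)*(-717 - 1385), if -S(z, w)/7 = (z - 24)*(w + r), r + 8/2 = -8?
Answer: -2295384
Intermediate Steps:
r = -12 (r = -4 - 8 = -12)
S(z, w) = -7*(-24 + z)*(-12 + w) (S(z, w) = -7*(z - 24)*(w - 12) = -7*(-24 + z)*(-12 + w))
S(18, 38)*(-717 - 1385) = (-2016 + 84*18 + 168*38 - 7*38*18)*(-717 - 1385) = (-2016 + 1512 + 6384 - 4788)*(-2102) = 1092*(-2102) = -2295384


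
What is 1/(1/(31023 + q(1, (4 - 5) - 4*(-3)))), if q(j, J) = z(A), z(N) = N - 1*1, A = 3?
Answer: 31025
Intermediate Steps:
z(N) = -1 + N (z(N) = N - 1 = -1 + N)
q(j, J) = 2 (q(j, J) = -1 + 3 = 2)
1/(1/(31023 + q(1, (4 - 5) - 4*(-3)))) = 1/(1/(31023 + 2)) = 1/(1/31025) = 31025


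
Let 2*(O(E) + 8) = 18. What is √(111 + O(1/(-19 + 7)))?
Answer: 4*√7 ≈ 10.583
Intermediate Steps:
O(E) = 1 (O(E) = -8 + (½)*18 = -8 + 9 = 1)
√(111 + O(1/(-19 + 7))) = √(111 + 1) = √112 = 4*√7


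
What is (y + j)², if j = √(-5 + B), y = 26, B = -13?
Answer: 658 + 156*I*√2 ≈ 658.0 + 220.62*I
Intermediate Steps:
j = 3*I*√2 (j = √(-5 - 13) = √(-18) = 3*I*√2 ≈ 4.2426*I)
(y + j)² = (26 + 3*I*√2)²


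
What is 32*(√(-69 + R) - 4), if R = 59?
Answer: -128 + 32*I*√10 ≈ -128.0 + 101.19*I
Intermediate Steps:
32*(√(-69 + R) - 4) = 32*(√(-69 + 59) - 4) = 32*(√(-10) - 4) = 32*(I*√10 - 4) = 32*(-4 + I*√10) = -128 + 32*I*√10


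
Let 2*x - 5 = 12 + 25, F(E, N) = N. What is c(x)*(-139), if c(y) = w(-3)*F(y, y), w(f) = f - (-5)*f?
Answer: 52542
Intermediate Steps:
x = 21 (x = 5/2 + (12 + 25)/2 = 5/2 + (½)*37 = 5/2 + 37/2 = 21)
w(f) = 6*f (w(f) = f + 5*f = 6*f)
c(y) = -18*y (c(y) = (6*(-3))*y = -18*y)
c(x)*(-139) = -18*21*(-139) = -378*(-139) = 52542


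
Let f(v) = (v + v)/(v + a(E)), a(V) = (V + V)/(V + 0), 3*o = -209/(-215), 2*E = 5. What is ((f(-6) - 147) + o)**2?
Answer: 8587914241/416025 ≈ 20643.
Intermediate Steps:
E = 5/2 (E = (1/2)*5 = 5/2 ≈ 2.5000)
o = 209/645 (o = (-209/(-215))/3 = (-209*(-1/215))/3 = (1/3)*(209/215) = 209/645 ≈ 0.32403)
a(V) = 2 (a(V) = (2*V)/V = 2)
f(v) = 2*v/(2 + v) (f(v) = (v + v)/(v + 2) = (2*v)/(2 + v) = 2*v/(2 + v))
((f(-6) - 147) + o)**2 = ((2*(-6)/(2 - 6) - 147) + 209/645)**2 = ((2*(-6)/(-4) - 147) + 209/645)**2 = ((2*(-6)*(-1/4) - 147) + 209/645)**2 = ((3 - 147) + 209/645)**2 = (-144 + 209/645)**2 = (-92671/645)**2 = 8587914241/416025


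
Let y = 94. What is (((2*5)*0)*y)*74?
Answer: 0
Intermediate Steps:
(((2*5)*0)*y)*74 = (((2*5)*0)*94)*74 = ((10*0)*94)*74 = (0*94)*74 = 0*74 = 0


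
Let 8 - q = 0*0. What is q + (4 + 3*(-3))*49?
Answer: -237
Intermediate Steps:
q = 8 (q = 8 - 0*0 = 8 - 1*0 = 8 + 0 = 8)
q + (4 + 3*(-3))*49 = 8 + (4 + 3*(-3))*49 = 8 + (4 - 9)*49 = 8 - 5*49 = 8 - 245 = -237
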